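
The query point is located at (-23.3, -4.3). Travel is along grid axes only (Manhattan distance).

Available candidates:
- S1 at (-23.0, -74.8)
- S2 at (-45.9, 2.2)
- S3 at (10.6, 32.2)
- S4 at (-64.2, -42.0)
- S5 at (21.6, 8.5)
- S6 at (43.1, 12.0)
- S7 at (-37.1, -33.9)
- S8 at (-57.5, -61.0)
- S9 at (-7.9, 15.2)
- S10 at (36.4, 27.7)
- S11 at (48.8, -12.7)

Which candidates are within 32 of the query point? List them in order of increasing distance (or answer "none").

Distances from (-23.3, -4.3):
S1: 70.8
S2: 29.1
S3: 70.4
S4: 78.6
S5: 57.7
S6: 82.7
S7: 43.4
S8: 90.9
S9: 34.9
S10: 91.7
S11: 80.5
Threshold 32: S2 (29.1) is within range.

S2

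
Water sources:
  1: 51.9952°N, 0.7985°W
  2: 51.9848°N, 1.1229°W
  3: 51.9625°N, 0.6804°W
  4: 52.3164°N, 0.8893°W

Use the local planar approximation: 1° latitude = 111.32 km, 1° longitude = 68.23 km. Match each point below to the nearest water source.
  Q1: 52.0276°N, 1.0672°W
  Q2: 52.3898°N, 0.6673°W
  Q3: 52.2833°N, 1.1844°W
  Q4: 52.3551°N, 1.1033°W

Q1→2; Q2→4; Q3→4; Q4→4

Q1 at 52.0276°N, 1.0672°W:
  1: 18.6848 km
  2: 6.0946 km
  3: 27.3683 km
  4: 34.3643 km
  → nearest: 2 (6.0946 km)
Q2 at 52.3898°N, 0.6673°W:
  1: 44.8297 km
  2: 54.7625 km
  3: 47.5754 km
  4: 17.2104 km
  → nearest: 4 (17.2104 km)
Q3 at 52.2833°N, 1.1844°W:
  1: 41.4950 km
  2: 33.4929 km
  3: 49.5766 km
  4: 20.4691 km
  → nearest: 4 (20.4691 km)
Q4 at 52.3551°N, 1.1033°W:
  1: 45.1401 km
  2: 41.2435 km
  3: 52.3702 km
  4: 15.2235 km
  → nearest: 4 (15.2235 km)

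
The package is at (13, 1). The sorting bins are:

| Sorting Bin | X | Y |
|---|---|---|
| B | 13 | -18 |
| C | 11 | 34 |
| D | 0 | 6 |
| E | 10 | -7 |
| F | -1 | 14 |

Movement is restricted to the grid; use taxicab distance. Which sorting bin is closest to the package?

E

Distances from (13, 1):
B: |0| + |-19| = 0 + 19 = 19
C: |-2| + |33| = 2 + 33 = 35
D: |-13| + |5| = 13 + 5 = 18
E: |-3| + |-8| = 3 + 8 = 11
F: |-14| + |13| = 14 + 13 = 27
Minimum: E at 11.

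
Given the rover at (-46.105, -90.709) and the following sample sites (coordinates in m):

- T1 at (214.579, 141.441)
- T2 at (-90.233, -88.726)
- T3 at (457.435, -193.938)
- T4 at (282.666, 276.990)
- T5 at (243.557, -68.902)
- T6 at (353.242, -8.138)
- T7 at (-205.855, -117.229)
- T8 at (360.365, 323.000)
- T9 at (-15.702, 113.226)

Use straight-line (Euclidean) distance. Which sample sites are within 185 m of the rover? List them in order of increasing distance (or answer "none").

T2, T7

Distances from (-46.105, -90.709):
T1: 349.070 m
T2: 44.173 m
T3: 514.012 m
T4: 493.247 m
T5: 290.482 m
T6: 407.794 m
T7: 161.936 m
T8: 579.977 m
T9: 206.189 m
Threshold 185 m: T2 (44.173 m), T7 (161.936 m) are within range.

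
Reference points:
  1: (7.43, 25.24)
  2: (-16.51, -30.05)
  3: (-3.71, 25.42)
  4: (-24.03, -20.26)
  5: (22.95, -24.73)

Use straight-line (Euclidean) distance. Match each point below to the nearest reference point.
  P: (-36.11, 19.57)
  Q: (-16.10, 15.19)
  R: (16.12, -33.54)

P at (-36.11, 19.57):
  1: √((43.54)² + (5.67)²) = √(1895.7316 + 32.1489) = 43.91
  2: √((19.60)² + (-49.62)²) = √(384.1600 + 2462.1444) = 53.35
  3: √((32.40)² + (5.85)²) = √(1049.7600 + 34.2225) = 32.92
  4: √((12.08)² + (-39.83)²) = √(145.9264 + 1586.4289) = 41.62
  5: √((59.06)² + (-44.30)²) = √(3488.0836 + 1962.4900) = 73.83
  → nearest: 3 (32.92)
Q at (-16.10, 15.19):
  1: √((23.53)² + (10.05)²) = √(553.6609 + 101.0025) = 25.59
  2: √((-0.41)² + (-45.24)²) = √(0.1681 + 2046.6576) = 45.24
  3: √((12.39)² + (10.23)²) = √(153.5121 + 104.6529) = 16.07
  4: √((-7.93)² + (-35.45)²) = √(62.8849 + 1256.7025) = 36.33
  5: √((39.05)² + (-39.92)²) = √(1524.9025 + 1593.6064) = 55.84
  → nearest: 3 (16.07)
R at (16.12, -33.54):
  1: √((-8.69)² + (58.78)²) = √(75.5161 + 3455.0884) = 59.42
  2: √((-32.63)² + (3.49)²) = √(1064.7169 + 12.1801) = 32.82
  3: √((-19.83)² + (58.96)²) = √(393.2289 + 3476.2816) = 62.21
  4: √((-40.15)² + (13.28)²) = √(1612.0225 + 176.3584) = 42.29
  5: √((6.83)² + (8.81)²) = √(46.6489 + 77.6161) = 11.15
  → nearest: 5 (11.15)

P→3; Q→3; R→5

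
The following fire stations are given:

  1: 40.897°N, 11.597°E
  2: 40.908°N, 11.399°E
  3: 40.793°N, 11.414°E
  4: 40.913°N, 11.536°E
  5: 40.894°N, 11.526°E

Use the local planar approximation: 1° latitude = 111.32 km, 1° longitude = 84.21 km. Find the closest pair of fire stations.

4 and 5

Pairwise distances:
4–5: 2.277 km
1–4: 5.437 km
1–5: 5.988 km
2–5: 10.808 km
2–4: 11.550 km
2–3: 12.864 km
3–5: 14.675 km
1–2: 16.718 km
3–4: 16.852 km
1–3: 19.275 km
Closest pair: 4–5 at 2.277 km.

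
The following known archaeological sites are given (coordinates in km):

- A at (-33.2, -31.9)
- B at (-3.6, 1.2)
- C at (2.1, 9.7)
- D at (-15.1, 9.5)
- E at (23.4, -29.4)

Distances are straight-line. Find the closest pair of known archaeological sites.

Pairwise distances:
B–C: √((5.7)² + (8.5)²) = √(32.490 + 72.250) = 10.2 km
B–D: √((-11.5)² + (8.3)²) = √(132.250 + 68.890) = 14.2 km
C–D: √((-17.2)² + (-0.2)²) = √(295.840 + 0.040) = 17.2 km
B–E: √((27.0)² + (-30.6)²) = √(729.000 + 936.360) = 40.8 km
A–B: √((29.6)² + (33.1)²) = √(876.160 + 1095.610) = 44.4 km
C–E: √((21.3)² + (-39.1)²) = √(453.690 + 1528.810) = 44.5 km
A–D: √((18.1)² + (41.4)²) = √(327.610 + 1713.960) = 45.2 km
A–C: √((35.3)² + (41.6)²) = √(1246.090 + 1730.560) = 54.6 km
D–E: √((38.5)² + (-38.9)²) = √(1482.250 + 1513.210) = 54.7 km
A–E: √((56.6)² + (2.5)²) = √(3203.560 + 6.250) = 56.7 km
Closest pair: B–C at 10.2 km.

B and C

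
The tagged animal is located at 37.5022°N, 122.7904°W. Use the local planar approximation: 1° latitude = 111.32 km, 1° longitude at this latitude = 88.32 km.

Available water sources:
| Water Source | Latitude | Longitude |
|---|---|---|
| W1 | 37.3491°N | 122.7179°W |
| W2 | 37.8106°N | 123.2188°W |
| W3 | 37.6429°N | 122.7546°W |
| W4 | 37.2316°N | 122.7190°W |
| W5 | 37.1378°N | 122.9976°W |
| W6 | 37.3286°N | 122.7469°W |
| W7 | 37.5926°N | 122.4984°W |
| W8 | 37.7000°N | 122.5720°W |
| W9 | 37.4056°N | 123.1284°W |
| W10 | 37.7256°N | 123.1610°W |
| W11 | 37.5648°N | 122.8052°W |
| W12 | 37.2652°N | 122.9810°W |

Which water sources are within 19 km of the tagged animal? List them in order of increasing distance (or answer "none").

Distances from 37.5022°N, 122.7904°W:
W1: 18.2063 km
W2: 51.0902 km
W3: 15.9787 km
W4: 30.7762 km
W5: 44.5018 km
W6: 19.7033 km
W7: 27.6833 km
W8: 29.2730 km
W9: 31.7299 km
W10: 41.1072 km
W11: 7.0902 km
W12: 31.2959 km
Threshold 19 km: W11 (7.0902 km), W3 (15.9787 km), W1 (18.2063 km) are within range.

W11, W3, W1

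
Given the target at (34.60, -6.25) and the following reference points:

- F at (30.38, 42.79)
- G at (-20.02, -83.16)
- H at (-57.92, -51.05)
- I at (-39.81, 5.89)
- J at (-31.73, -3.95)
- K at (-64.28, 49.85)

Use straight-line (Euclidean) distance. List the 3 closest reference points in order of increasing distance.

F, J, I

Distances from (34.60, -6.25):
F: 49.22
G: 94.33
H: 102.80
I: 75.39
J: 66.37
K: 113.69
Sorted: F (49.22) < J (66.37) < I (75.39) < G (94.33) < H (102.80) < …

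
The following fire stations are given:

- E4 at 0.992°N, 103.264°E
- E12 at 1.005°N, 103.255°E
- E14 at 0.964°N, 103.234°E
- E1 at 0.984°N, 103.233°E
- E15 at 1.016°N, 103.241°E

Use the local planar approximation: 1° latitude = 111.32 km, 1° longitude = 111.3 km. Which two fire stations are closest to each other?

E4 and E12

Pairwise distances:
E4–E12: 1.760 km
E4–E14: 4.568 km
E4–E1: 3.563 km
E4–E15: 3.700 km
E12–E14: 5.128 km
E12–E1: 3.385 km
E12–E15: 1.982 km
E14–E1: 2.229 km
E14–E15: 5.841 km
E1–E15: 3.672 km
Closest pair: E4–E12 at 1.760 km.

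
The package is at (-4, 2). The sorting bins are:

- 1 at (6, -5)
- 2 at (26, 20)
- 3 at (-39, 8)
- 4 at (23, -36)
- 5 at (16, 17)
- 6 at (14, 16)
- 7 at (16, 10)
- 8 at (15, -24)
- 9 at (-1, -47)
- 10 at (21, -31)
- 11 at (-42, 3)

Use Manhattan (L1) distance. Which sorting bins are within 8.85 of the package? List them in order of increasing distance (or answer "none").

none

Distances from (-4, 2):
1: |10| + |-7| = 10 + 7 = 17
2: |30| + |18| = 30 + 18 = 48
3: |-35| + |6| = 35 + 6 = 41
4: |27| + |-38| = 27 + 38 = 65
5: |20| + |15| = 20 + 15 = 35
6: |18| + |14| = 18 + 14 = 32
7: |20| + |8| = 20 + 8 = 28
8: |19| + |-26| = 19 + 26 = 45
9: |3| + |-49| = 3 + 49 = 52
10: |25| + |-33| = 25 + 33 = 58
11: |-38| + |1| = 38 + 1 = 39
Threshold 8.85: none within range.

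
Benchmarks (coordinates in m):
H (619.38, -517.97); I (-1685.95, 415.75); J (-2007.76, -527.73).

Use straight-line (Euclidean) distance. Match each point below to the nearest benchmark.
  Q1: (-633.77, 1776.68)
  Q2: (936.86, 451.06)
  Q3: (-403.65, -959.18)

Q1 at (-633.77, 1776.68):
  H: √((1253.15)² + (-2294.65)²) = √(1570384.9225 + 5265418.6225) = 2614.54 m
  I: √((-1052.18)² + (-1360.93)²) = √(1107082.7524 + 1852130.4649) = 1720.24 m
  J: √((-1373.99)² + (-2304.41)²) = √(1887848.5201 + 5310305.4481) = 2682.94 m
  → nearest: I (1720.24 m)
Q2 at (936.86, 451.06):
  H: √((-317.48)² + (-969.03)²) = √(100793.5504 + 939019.1409) = 1019.71 m
  I: √((-2622.81)² + (-35.31)²) = √(6879132.2961 + 1246.7961) = 2623.05 m
  J: √((-2944.62)² + (-978.79)²) = √(8670786.9444 + 958029.8641) = 3103.03 m
  → nearest: H (1019.71 m)
Q3 at (-403.65, -959.18):
  H: √((1023.03)² + (441.21)²) = √(1046590.3809 + 194666.2641) = 1114.12 m
  I: √((-1282.30)² + (1374.93)²) = √(1644293.2900 + 1890432.5049) = 1880.09 m
  J: √((-1604.11)² + (431.45)²) = √(2573168.8921 + 186149.1025) = 1661.12 m
  → nearest: H (1114.12 m)

Q1→I; Q2→H; Q3→H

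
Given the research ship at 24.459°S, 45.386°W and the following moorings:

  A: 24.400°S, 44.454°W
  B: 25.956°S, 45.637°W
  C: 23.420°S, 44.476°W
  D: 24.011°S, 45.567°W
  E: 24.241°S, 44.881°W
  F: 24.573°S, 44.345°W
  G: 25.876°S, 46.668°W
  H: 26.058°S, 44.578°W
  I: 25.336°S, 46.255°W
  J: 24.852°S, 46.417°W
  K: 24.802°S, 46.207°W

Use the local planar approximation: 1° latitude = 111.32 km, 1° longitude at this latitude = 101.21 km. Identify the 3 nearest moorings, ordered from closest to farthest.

D, E, K

Distances from 24.459°S, 45.386°W:
A: √((0.059·111.32)² + (0.932·101.21)²) = √(43.13705 + 8897.71876) = 94.556 km
B: √((-1.497·111.32)² + (-0.251·101.21)²) = √(27770.90265 + 645.34848) = 168.571 km
C: √((1.039·111.32)² + (0.910·101.21)²) = √(13377.57796 + 8482.61262) = 147.852 km
D: √((0.448·111.32)² + (-0.181·101.21)²) = √(2487.15255 + 335.58613) = 53.129 km
E: √((0.218·111.32)² + (0.505·101.21)²) = √(588.92418 + 2612.33943) = 56.580 km
F: √((-0.114·111.32)² + (1.041·101.21)²) = √(161.04828 + 11100.64742) = 106.121 km
G: √((-1.417·111.32)² + (-1.282·101.21)²) = √(24882.04641 + 16835.37909) = 204.248 km
H: √((-1.599·111.32)² + (0.808·101.21)²) = √(31684.24208 + 6687.58895) = 195.887 km
I: √((-0.877·111.32)² + (-0.869·101.21)²) = √(9531.15609 + 7735.46459) = 131.403 km
J: √((-0.393·111.32)² + (-1.031·101.21)²) = √(1913.95400 + 10888.40284) = 113.148 km
K: √((-0.343·111.32)² + (-0.821·101.21)²) = √(1457.92316 + 6904.51479) = 91.446 km
Sorted: D (53.129 km) < E (56.580 km) < K (91.446 km) < A (94.556 km) < F (106.121 km) < …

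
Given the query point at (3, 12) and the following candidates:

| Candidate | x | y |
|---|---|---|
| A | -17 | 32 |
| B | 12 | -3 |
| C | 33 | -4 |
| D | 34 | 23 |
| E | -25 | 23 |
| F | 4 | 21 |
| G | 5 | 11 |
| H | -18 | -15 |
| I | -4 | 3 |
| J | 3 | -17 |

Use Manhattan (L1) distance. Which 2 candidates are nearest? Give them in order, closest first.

Distances from (3, 12):
A: 40
B: 24
C: 46
D: 42
E: 39
F: 10
G: 3
H: 48
I: 16
J: 29
Sorted: G (3) < F (10) < I (16) < B (24) < …

G, F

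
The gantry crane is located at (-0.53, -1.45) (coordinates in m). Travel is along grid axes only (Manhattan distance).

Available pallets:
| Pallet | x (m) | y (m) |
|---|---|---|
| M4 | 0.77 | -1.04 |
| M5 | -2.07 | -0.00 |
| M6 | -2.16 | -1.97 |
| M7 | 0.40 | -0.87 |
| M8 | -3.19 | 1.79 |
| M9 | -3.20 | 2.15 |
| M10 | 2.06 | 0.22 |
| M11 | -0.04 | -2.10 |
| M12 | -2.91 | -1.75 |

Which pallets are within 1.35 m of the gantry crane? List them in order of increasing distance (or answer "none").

M11

Distances from (-0.53, -1.45):
M4: |1.30| + |0.41| = 1.30 + 0.41 = 1.71 m
M5: |-1.54| + |1.45| = 1.54 + 1.45 = 2.99 m
M6: |-1.63| + |-0.52| = 1.63 + 0.52 = 2.15 m
M7: |0.93| + |0.58| = 0.93 + 0.58 = 1.51 m
M8: |-2.66| + |3.24| = 2.66 + 3.24 = 5.90 m
M9: |-2.67| + |3.60| = 2.67 + 3.60 = 6.27 m
M10: |2.59| + |1.67| = 2.59 + 1.67 = 4.26 m
M11: |0.49| + |-0.65| = 0.49 + 0.65 = 1.14 m
M12: |-2.38| + |-0.30| = 2.38 + 0.30 = 2.68 m
Threshold 1.35 m: M11 (1.14 m) is within range.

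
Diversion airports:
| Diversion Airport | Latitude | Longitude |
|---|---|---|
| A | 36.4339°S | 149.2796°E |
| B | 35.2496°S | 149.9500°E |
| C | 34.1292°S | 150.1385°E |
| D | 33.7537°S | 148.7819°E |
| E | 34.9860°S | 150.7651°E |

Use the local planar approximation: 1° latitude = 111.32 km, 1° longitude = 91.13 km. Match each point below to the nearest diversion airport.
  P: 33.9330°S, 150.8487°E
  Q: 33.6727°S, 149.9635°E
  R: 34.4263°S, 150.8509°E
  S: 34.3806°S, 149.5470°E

P at 33.9330°S, 150.8487°E:
  A: √((-2.5009·111.32)² + (-1.5691·91.13)²) = √(77506.664678 + 20446.735801) = 312.9751 km
  B: √((-1.3166·111.32)² + (-0.8987·91.13)²) = √(21480.980301 + 6707.369380) = 167.8939 km
  C: √((-0.1962·111.32)² + (-0.7102·91.13)²) = √(477.028582 + 4188.746486) = 68.3065 km
  D: √((0.1793·111.32)² + (-2.0668·91.13)²) = √(398.388666 + 35474.774729) = 189.4021 km
  E: √((-1.0530·111.32)² + (-0.0836·91.13)²) = √(13740.519022 + 58.041055) = 117.4673 km
  → nearest: C (68.3065 km)
Q at 33.6727°S, 149.9635°E:
  A: √((-2.7612·111.32)² + (-0.6839·91.13)²) = √(94480.487342 + 3884.256919) = 313.6315 km
  B: √((-1.5769·111.32)² + (-0.0135·91.13)²) = √(30814.469949 + 1.513527) = 175.5448 km
  C: √((-0.4565·111.32)² + (0.1750·91.13)²) = √(2582.426437 + 254.330730) = 53.2612 km
  D: √((-0.0810·111.32)² + (-1.1816·91.13)²) = √(81.304846 + 11594.811836) = 108.0561 km
  E: √((-1.3133·111.32)² + (0.8016·91.13)²) = √(21373.432986 + 5336.274449) = 163.4310 km
  → nearest: C (53.2612 km)
R at 34.4263°S, 150.8509°E:
  A: √((-2.0076·111.32)² + (-1.5713·91.13)²) = √(49946.006499 + 20504.111817) = 265.4244 km
  B: √((-0.8233·111.32)² + (-0.9009·91.13)²) = √(8399.677775 + 6740.248592) = 123.0444 km
  C: √((0.2971·111.32)² + (-0.7124·91.13)²) = √(1093.834706 + 4214.737799) = 72.8600 km
  D: √((0.6726·111.32)² + (-2.0690·91.13)²) = √(5606.090718 + 35550.336991) = 202.8705 km
  E: √((-0.5597·111.32)² + (-0.0858·91.13)²) = √(3882.013212 + 61.136042) = 62.7945 km
  → nearest: E (62.7945 km)
S at 34.3806°S, 149.5470°E:
  A: √((-2.0533·111.32)² + (-0.2674·91.13)²) = √(52245.779073 + 593.807319) = 229.8686 km
  B: √((-0.8690·111.32)² + (0.4030·91.13)²) = √(9358.062647 + 1348.754271) = 103.4737 km
  C: √((0.2514·111.32)² + (0.5915·91.13)²) = √(783.207688 + 2905.575993) = 60.7354 km
  D: √((0.6269·111.32)² + (-0.7651·91.13)²) = √(4870.156699 + 4861.375237) = 98.6485 km
  E: √((-0.6054·111.32)² + (1.2181·91.13)²) = √(4541.833702 + 12322.210596) = 129.8616 km
  → nearest: C (60.7354 km)

P→C; Q→C; R→E; S→C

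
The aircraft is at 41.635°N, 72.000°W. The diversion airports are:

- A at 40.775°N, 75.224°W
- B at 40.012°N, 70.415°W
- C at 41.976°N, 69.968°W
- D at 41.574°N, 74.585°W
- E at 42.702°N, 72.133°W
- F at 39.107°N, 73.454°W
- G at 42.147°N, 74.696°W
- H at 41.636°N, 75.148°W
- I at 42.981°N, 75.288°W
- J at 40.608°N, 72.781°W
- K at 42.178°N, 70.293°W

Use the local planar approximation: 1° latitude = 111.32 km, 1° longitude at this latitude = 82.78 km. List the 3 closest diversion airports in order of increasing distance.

E, J, K

Distances from 41.635°N, 72.000°W:
A: √((-0.860·111.32)² + (-3.224·82.78)²) = √(9165.22852 + 71226.38623) = 283.534 km
B: √((-1.623·111.32)² + (1.585·82.78)²) = √(32642.50167 + 17215.09316) = 223.288 km
C: √((0.341·111.32)² + (2.032·82.78)²) = √(1440.97071 + 28294.25422) = 172.439 km
D: √((-0.061·111.32)² + (-2.585·82.78)²) = √(46.11116 + 45790.13659) = 214.094 km
E: √((1.067·111.32)² + (-0.133·82.78)²) = √(14108.31781 + 121.21437) = 119.288 km
F: √((-2.528·111.32)² + (-1.454·82.78)²) = √(79195.50538 + 14487.03993) = 306.076 km
G: √((0.512·111.32)² + (-2.696·82.78)²) = √(3248.52578 + 49807.02706) = 230.338 km
H: √((0.001·111.32)² + (-3.148·82.78)²) = √(0.01239 + 67907.89860) = 260.591 km
I: √((1.346·111.32)² + (-3.288·82.78)²) = √(22451.04266 + 74082.30079) = 310.698 km
J: √((-1.027·111.32)² + (-0.781·82.78)²) = √(13070.35196 + 4179.77508) = 131.340 km
K: √((0.543·111.32)² + (1.707·82.78)²) = √(3653.81079 + 19967.23303) = 153.691 km
Sorted: E (119.288 km) < J (131.340 km) < K (153.691 km) < C (172.439 km) < D (214.094 km) < …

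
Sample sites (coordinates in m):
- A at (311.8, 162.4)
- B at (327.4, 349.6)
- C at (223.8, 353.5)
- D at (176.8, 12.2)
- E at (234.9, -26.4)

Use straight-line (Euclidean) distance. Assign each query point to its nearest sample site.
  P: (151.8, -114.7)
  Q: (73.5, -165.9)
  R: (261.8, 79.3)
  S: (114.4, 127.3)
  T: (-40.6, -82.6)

P at (151.8, -114.7):
  A: 320.0 m
  B: 496.4 m
  C: 473.7 m
  D: 129.3 m
  E: 121.3 m
  → nearest: E (121.3 m)
Q at (73.5, -165.9):
  A: 405.7 m
  B: 574.6 m
  C: 540.7 m
  D: 205.9 m
  E: 213.3 m
  → nearest: D (205.9 m)
R at (261.8, 79.3):
  A: 97.0 m
  B: 278.1 m
  C: 276.8 m
  D: 108.3 m
  E: 109.1 m
  → nearest: A (97.0 m)
S at (114.4, 127.3):
  A: 200.5 m
  B: 307.9 m
  C: 251.3 m
  D: 130.9 m
  E: 195.3 m
  → nearest: D (130.9 m)
T at (-40.6, -82.6):
  A: 429.2 m
  B: 567.6 m
  C: 510.0 m
  D: 237.2 m
  E: 281.2 m
  → nearest: D (237.2 m)

P→E; Q→D; R→A; S→D; T→D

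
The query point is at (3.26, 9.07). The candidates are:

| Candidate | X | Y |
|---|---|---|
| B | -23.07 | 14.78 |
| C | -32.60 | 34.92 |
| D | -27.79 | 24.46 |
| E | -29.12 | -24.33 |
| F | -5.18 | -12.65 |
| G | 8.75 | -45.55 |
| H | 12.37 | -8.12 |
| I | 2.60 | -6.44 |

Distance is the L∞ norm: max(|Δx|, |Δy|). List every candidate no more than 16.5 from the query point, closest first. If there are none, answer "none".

Distances from (3.26, 9.07):
B: 26.33
C: 35.86
D: 31.05
E: 33.40
F: 21.72
G: 54.62
H: 17.19
I: 15.51
Threshold 16.5: I (15.51) is within range.

I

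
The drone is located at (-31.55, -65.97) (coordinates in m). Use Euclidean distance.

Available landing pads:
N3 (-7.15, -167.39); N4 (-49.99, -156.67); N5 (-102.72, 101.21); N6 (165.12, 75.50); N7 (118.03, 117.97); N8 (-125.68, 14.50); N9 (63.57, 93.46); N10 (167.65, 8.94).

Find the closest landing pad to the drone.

N4

Distances from (-31.55, -65.97):
N3: √((24.40)² + (-101.42)²) = √(595.3600 + 10286.0164) = 104.31 m
N4: √((-18.44)² + (-90.70)²) = √(340.0336 + 8226.4900) = 92.56 m
N5: √((-71.17)² + (167.18)²) = √(5065.1689 + 27949.1524) = 181.70 m
N6: √((196.67)² + (141.47)²) = √(38679.0889 + 20013.7609) = 242.27 m
N7: √((149.58)² + (183.94)²) = √(22374.1764 + 33833.9236) = 237.08 m
N8: √((-94.13)² + (80.47)²) = √(8860.4569 + 6475.4209) = 123.84 m
N9: √((95.12)² + (159.43)²) = √(9047.8144 + 25417.9249) = 185.65 m
N10: √((199.20)² + (74.91)²) = √(39680.6400 + 5611.5081) = 212.82 m
Minimum: N4 at 92.56 m.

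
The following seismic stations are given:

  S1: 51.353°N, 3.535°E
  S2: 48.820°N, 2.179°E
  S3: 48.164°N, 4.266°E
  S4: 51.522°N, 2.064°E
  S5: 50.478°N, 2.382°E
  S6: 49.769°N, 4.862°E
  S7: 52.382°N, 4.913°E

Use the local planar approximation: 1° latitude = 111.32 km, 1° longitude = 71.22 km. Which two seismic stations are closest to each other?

Pairwise distances:
S1–S4: √((0.169·111.32)² + (-1.471·71.22)²) = √(353.93198 + 10975.62560) = 106.440 km
S4–S5: √((-1.044·111.32)² + (0.318·71.22)²) = √(13506.64212 + 512.93009) = 118.404 km
S1–S5: √((-0.875·111.32)² + (-1.153·71.22)²) = √(9487.73402 + 6743.14585) = 127.400 km
S1–S7: √((1.029·111.32)² + (1.378·71.22)²) = √(13121.30845 + 9631.68729) = 150.841 km
S2–S3: √((-0.656·111.32)² + (2.087·71.22)²) = √(5332.78499 + 22092.70211) = 165.606 km
S3–S6: √((1.605·111.32)² + (0.596·71.22)²) = √(31922.46863 + 1801.75800) = 183.642 km
S2–S5: √((1.658·111.32)² + (0.203·71.22)²) = √(34065.55334 + 209.02393) = 185.134 km
S5–S6: √((-0.709·111.32)² + (2.480·71.22)²) = √(6229.29453 + 31196.60258) = 193.458 km
S1–S6: √((-1.584·111.32)² + (1.327·71.22)²) = √(31092.57924 + 8931.93974) = 200.061 km
S2–S6: √((0.949·111.32)² + (2.683·71.22)²) = √(11160.37584 + 36512.81225) = 218.342 km
S4–S7: √((0.860·111.32)² + (2.849·71.22)²) = √(9165.22852 + 41170.75556) = 224.357 km
S5–S7: √((1.904·111.32)² + (2.531·71.22)²) = √(44924.19290 + 32492.88167) = 278.239 km
S4–S6: √((-1.753·111.32)² + (2.798·71.22)²) = √(38081.16512 + 39709.95172) = 278.911 km
S3–S5: √((2.314·111.32)² + (-1.884·71.22)²) = √(66354.91613 + 18003.86450) = 290.446 km
S6–S7: √((2.613·111.32)² + (0.051·71.22)²) = √(84610.68572 + 13.19302) = 290.902 km
S1–S2: √((-2.533·111.32)² + (-1.356·71.22)²) = √(79509.08854 + 9326.59928) = 298.053 km
S2–S4: √((2.702·111.32)² + (-0.115·71.22)²) = √(90472.60280 + 67.08101) = 300.898 km
S1–S3: √((-3.189·111.32)² + (0.731·71.22)²) = √(126024.63080 + 2710.43310) = 358.797 km
S3–S4: √((3.358·111.32)² + (-2.202·71.22)²) = √(139735.83001 + 24594.53228) = 405.377 km
S2–S7: √((3.562·111.32)² + (2.734·71.22)²) = √(157229.56960 + 37914.11815) = 441.751 km
S3–S7: √((4.218·111.32)² + (0.647·71.22)²) = √(220475.09892 + 2123.30557) = 471.803 km
Closest pair: S1–S4 at 106.440 km.

S1 and S4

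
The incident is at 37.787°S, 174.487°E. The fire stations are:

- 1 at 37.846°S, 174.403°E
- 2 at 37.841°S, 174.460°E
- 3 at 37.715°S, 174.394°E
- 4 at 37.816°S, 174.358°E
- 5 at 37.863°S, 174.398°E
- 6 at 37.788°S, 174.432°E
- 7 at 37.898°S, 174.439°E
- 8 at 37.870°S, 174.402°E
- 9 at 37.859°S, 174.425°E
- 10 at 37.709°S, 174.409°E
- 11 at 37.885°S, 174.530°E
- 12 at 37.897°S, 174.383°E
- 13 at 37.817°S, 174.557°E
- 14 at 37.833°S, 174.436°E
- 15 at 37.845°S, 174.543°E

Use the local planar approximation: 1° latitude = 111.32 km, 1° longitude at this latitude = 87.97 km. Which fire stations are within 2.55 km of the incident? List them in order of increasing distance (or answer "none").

Distances from 37.787°S, 174.487°E:
1: 9.886 km
2: 6.464 km
3: 11.453 km
4: 11.798 km
5: 11.527 km
6: 4.840 km
7: 13.058 km
8: 11.886 km
9: 9.695 km
10: 11.067 km
11: 11.547 km
12: 15.286 km
13: 7.005 km
14: 6.808 km
15: 8.121 km
Threshold 2.55 km: none within range.

none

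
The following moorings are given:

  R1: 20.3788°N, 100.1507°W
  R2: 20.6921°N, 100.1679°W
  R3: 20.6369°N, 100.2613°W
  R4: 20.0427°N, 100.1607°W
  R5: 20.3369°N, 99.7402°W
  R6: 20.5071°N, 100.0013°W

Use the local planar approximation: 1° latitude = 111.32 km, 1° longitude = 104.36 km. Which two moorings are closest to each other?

Pairwise distances:
R2–R3: 11.5225 km
R1–R6: 21.1442 km
R2–R6: 26.9519 km
R3–R6: 30.7411 km
R1–R3: 30.9634 km
R5–R6: 33.1881 km
R1–R2: 34.9227 km
R1–R4: 37.4292 km
R1–R5: 43.0930 km
R4–R6: 54.3075 km
R4–R5: 54.7571 km
R2–R5: 59.6300 km
R3–R5: 63.8177 km
R3–R4: 66.9743 km
R2–R4: 72.2951 km
Closest pair: R2–R3 at 11.5225 km.

R2 and R3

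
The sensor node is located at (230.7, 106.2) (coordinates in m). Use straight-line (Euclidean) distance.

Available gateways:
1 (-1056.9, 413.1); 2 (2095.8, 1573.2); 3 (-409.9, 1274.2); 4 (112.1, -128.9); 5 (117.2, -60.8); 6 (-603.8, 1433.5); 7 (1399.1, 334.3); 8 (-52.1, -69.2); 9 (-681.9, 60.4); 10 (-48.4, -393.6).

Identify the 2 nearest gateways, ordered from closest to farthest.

5, 4

Distances from (230.7, 106.2):
1: √((-1287.6)² + (306.9)²) = √(1657913.760 + 94187.610) = 1323.7 m
2: √((1865.1)² + (1467.0)²) = √(3478598.010 + 2152089.000) = 2372.9 m
3: √((-640.6)² + (1168.0)²) = √(410368.360 + 1364224.000) = 1332.1 m
4: √((-118.6)² + (-235.1)²) = √(14065.960 + 55272.010) = 263.3 m
5: √((-113.5)² + (-167.0)²) = √(12882.250 + 27889.000) = 201.9 m
6: √((-834.5)² + (1327.3)²) = √(696390.250 + 1761725.290) = 1567.8 m
7: √((1168.4)² + (228.1)²) = √(1365158.560 + 52029.610) = 1190.5 m
8: √((-282.8)² + (-175.4)²) = √(79975.840 + 30765.160) = 332.8 m
9: √((-912.6)² + (-45.8)²) = √(832838.760 + 2097.640) = 913.7 m
10: √((-279.1)² + (-499.8)²) = √(77896.810 + 249800.040) = 572.4 m
Sorted: 5 (201.9 m) < 4 (263.3 m) < 8 (332.8 m) < 10 (572.4 m) < …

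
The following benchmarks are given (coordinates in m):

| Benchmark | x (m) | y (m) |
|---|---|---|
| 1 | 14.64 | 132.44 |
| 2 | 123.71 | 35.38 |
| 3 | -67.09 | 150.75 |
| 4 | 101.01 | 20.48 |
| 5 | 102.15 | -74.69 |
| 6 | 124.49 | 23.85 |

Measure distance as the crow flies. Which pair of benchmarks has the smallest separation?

2 and 6

Pairwise distances:
1–2: √((109.07)² + (-97.06)²) = √(11896.2649 + 9420.6436) = 146.00 m
1–3: √((-81.73)² + (18.31)²) = √(6679.7929 + 335.2561) = 83.76 m
1–4: √((86.37)² + (-111.96)²) = √(7459.7769 + 12535.0416) = 141.40 m
1–5: √((87.51)² + (-207.13)²) = √(7658.0001 + 42902.8369) = 224.86 m
1–6: √((109.85)² + (-108.59)²) = √(12067.0225 + 11791.7881) = 154.46 m
2–3: √((-190.80)² + (115.37)²) = √(36404.6400 + 13310.2369) = 222.97 m
2–4: √((-22.70)² + (-14.90)²) = √(515.2900 + 222.0100) = 27.15 m
2–5: √((-21.56)² + (-110.07)²) = √(464.8336 + 12115.4049) = 112.16 m
2–6: √((0.78)² + (-11.53)²) = √(0.6084 + 132.9409) = 11.56 m
3–4: √((168.10)² + (-130.27)²) = √(28257.6100 + 16970.2729) = 212.67 m
3–5: √((169.24)² + (-225.44)²) = √(28642.1776 + 50823.1936) = 281.90 m
3–6: √((191.58)² + (-126.90)²) = √(36702.8964 + 16103.6100) = 229.80 m
4–5: √((1.14)² + (-95.17)²) = √(1.2996 + 9057.3289) = 95.18 m
4–6: √((23.48)² + (3.37)²) = √(551.3104 + 11.3569) = 23.72 m
5–6: √((22.34)² + (98.54)²) = √(499.0756 + 9710.1316) = 101.04 m
Closest pair: 2–6 at 11.56 m.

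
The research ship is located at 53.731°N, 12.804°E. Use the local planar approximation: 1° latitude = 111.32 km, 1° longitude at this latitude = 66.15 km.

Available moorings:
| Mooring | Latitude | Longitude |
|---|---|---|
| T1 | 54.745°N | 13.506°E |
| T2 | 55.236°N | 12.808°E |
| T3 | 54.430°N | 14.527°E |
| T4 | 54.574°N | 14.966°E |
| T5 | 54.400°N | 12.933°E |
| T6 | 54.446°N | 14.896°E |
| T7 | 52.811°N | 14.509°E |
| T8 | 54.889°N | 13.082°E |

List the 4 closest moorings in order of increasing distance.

Distances from 53.731°N, 12.804°E:
T1: 122.057 km
T2: 167.537 km
T3: 138.005 km
T4: 171.056 km
T5: 74.960 km
T6: 159.643 km
T7: 152.346 km
T8: 130.214 km
Sorted: T5 (74.960 km) < T1 (122.057 km) < T8 (130.214 km) < T3 (138.005 km) < T7 (152.346 km) < T6 (159.643 km) < …

T5, T1, T8, T3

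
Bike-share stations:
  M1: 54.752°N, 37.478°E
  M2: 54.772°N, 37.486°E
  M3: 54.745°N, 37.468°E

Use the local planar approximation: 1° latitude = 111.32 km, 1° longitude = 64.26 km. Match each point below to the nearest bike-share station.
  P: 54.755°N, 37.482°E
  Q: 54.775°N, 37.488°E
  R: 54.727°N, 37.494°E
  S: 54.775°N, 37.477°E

P→M1; Q→M2; R→M3; S→M2

P at 54.755°N, 37.482°E:
  M1: √((-0.003·111.32)² + (-0.004·64.26)²) = √(0.11153 + 0.06607) = 0.421 km
  M2: √((0.017·111.32)² + (0.004·64.26)²) = √(3.58133 + 0.06607) = 1.910 km
  M3: √((-0.010·111.32)² + (-0.014·64.26)²) = √(1.23921 + 0.80935) = 1.431 km
  → nearest: M1 (0.421 km)
Q at 54.775°N, 37.488°E:
  M1: √((-0.023·111.32)² + (-0.010·64.26)²) = √(6.55544 + 0.41293) = 2.640 km
  M2: √((-0.003·111.32)² + (-0.002·64.26)²) = √(0.11153 + 0.01652) = 0.358 km
  M3: √((-0.030·111.32)² + (-0.020·64.26)²) = √(11.15293 + 1.65174) = 3.578 km
  → nearest: M2 (0.358 km)
R at 54.727°N, 37.494°E:
  M1: √((0.025·111.32)² + (-0.016·64.26)²) = √(7.74509 + 1.05711) = 2.967 km
  M2: √((0.045·111.32)² + (-0.008·64.26)²) = √(25.09409 + 0.26428) = 5.036 km
  M3: √((0.018·111.32)² + (-0.026·64.26)²) = √(4.01505 + 2.79144) = 2.609 km
  → nearest: M3 (2.609 km)
S at 54.775°N, 37.477°E:
  M1: √((-0.023·111.32)² + (0.001·64.26)²) = √(6.55544 + 0.00413) = 2.561 km
  M2: √((-0.003·111.32)² + (0.009·64.26)²) = √(0.11153 + 0.33448) = 0.668 km
  M3: √((-0.030·111.32)² + (-0.009·64.26)²) = √(11.15293 + 0.33448) = 3.389 km
  → nearest: M2 (0.668 km)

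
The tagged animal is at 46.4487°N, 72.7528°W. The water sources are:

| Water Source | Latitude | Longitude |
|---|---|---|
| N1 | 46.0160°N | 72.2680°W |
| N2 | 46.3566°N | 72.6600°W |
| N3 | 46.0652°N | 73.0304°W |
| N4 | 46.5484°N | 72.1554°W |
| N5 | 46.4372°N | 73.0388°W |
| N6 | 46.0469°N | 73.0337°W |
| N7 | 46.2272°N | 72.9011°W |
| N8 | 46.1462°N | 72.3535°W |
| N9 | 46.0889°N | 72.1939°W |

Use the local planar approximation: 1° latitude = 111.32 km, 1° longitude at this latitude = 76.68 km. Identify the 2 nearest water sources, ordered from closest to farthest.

N2, N5

Distances from 46.4487°N, 72.7528°W:
N1: √((-0.4327·111.32)² + (0.4848·76.68)²) = √(2320.172023 + 1381.940774) = 60.8450 km
N2: √((-0.0921·111.32)² + (0.0928·76.68)²) = √(105.115233 + 50.636090) = 12.4800 km
N3: √((-0.3835·111.32)² + (-0.2776·76.68)²) = √(1822.540265 + 453.109463) = 47.7038 km
N4: √((0.0997·111.32)² + (0.5974·76.68)²) = √(123.179011 + 2098.430766) = 47.1340 km
N5: √((-0.0115·111.32)² + (-0.2860·76.68)²) = √(1.638861 + 480.945953) = 21.9678 km
N6: √((-0.4018·111.32)² + (-0.2809·76.68)²) = √(2000.627620 + 463.946269) = 49.6445 km
N7: √((-0.2215·111.32)² + (-0.1483·76.68)²) = √(607.986388 + 129.314287) = 27.1533 km
N8: √((-0.3025·111.32)² + (0.3993·76.68)²) = √(1133.958480 + 937.481765) = 45.5131 km
N9: √((-0.3598·111.32)² + (0.5589·76.68)²) = √(1604.237682 + 1836.675478) = 58.6593 km
Sorted: N2 (12.4800 km) < N5 (21.9678 km) < N7 (27.1533 km) < N8 (45.5131 km) < …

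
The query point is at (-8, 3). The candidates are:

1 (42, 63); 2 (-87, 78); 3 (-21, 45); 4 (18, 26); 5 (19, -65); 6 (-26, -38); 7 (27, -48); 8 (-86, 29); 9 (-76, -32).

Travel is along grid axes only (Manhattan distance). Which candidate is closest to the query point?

Distances from (-8, 3):
1: |50| + |60| = 50 + 60 = 110
2: |-79| + |75| = 79 + 75 = 154
3: |-13| + |42| = 13 + 42 = 55
4: |26| + |23| = 26 + 23 = 49
5: |27| + |-68| = 27 + 68 = 95
6: |-18| + |-41| = 18 + 41 = 59
7: |35| + |-51| = 35 + 51 = 86
8: |-78| + |26| = 78 + 26 = 104
9: |-68| + |-35| = 68 + 35 = 103
Minimum: 4 at 49.

4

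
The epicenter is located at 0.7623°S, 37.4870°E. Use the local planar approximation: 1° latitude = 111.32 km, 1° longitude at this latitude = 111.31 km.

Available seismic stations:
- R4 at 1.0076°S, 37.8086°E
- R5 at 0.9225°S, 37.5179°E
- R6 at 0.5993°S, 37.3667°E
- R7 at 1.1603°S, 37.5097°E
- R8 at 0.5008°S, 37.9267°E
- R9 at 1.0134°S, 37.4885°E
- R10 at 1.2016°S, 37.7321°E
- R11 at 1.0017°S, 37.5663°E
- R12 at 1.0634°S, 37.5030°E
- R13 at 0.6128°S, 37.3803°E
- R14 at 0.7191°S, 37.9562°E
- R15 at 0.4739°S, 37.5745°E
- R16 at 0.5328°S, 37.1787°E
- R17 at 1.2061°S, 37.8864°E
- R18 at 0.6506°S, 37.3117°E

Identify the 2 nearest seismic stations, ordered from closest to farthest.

Distances from 0.7623°S, 37.4870°E:
R4: √((-0.2453·111.32)² + (0.3216·111.31)²) = √(745.661108 + 1281.446401) = 45.0234 km
R5: √((-0.1602·111.32)² + (0.0309·111.31)²) = √(318.032438 + 11.830016) = 18.1621 km
R6: √((0.1630·111.32)² + (-0.1203·111.31)²) = √(329.246831 + 179.307981) = 22.5512 km
R7: √((-0.3980·111.32)² + (0.0227·111.31)²) = √(1962.964925 + 6.384400) = 44.3774 km
R8: √((0.2615·111.32)² + (0.4397·111.31)²) = √(847.402580 + 2395.417934) = 56.9458 km
R9: √((-0.2511·111.32)² + (0.0015·111.31)²) = √(781.339573 + 0.027877) = 27.9530 km
R10: √((-0.4393·111.32)² + (0.2451·111.31)²) = √(2391.491281 + 744.311944) = 55.9982 km
R11: √((-0.2394·111.32)² + (0.0793·111.31)²) = √(710.222926 + 77.913863) = 28.0738 km
R12: √((-0.3011·111.32)² + (0.0160·111.31)²) = √(1123.486624 + 3.171819) = 33.5657 km
R13: √((0.1495·111.32)² + (-0.1067·111.31)²) = √(276.967481 + 141.057832) = 20.4457 km
R14: √((0.0432·111.32)² + (0.4692·111.31)²) = √(23.126712 + 2727.623179) = 52.4476 km
R15: √((0.2884·111.32)² + (0.0875·111.31)²) = √(1030.710992 + 94.860295) = 33.5495 km
R16: √((0.2295·111.32)² + (-0.3083·111.31)²) = √(652.697238 + 1177.647772) = 42.7825 km
R17: √((-0.4438·111.32)² + (0.3994·111.31)²) = √(2440.737035 + 1976.443877) = 66.4619 km
R18: √((0.1117·111.32)² + (-0.1753·111.31)²) = √(154.615398 + 380.743237) = 23.1378 km
Sorted: R5 (18.1621 km) < R13 (20.4457 km) < R6 (22.5512 km) < R18 (23.1378 km) < …

R5, R13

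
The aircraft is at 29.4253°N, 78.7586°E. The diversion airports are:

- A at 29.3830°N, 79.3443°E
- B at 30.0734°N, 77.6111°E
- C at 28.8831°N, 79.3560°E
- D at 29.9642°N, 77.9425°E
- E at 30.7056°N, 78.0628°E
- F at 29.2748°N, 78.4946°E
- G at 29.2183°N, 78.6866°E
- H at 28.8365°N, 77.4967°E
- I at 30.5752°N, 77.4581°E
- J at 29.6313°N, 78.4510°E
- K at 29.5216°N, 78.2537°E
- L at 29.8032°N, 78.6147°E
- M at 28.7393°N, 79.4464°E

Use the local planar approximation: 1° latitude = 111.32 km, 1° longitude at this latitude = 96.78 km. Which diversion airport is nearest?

G

Distances from 29.4253°N, 78.7586°E:
A: 56.8793 km
B: 132.4324 km
C: 83.5810 km
D: 99.1818 km
E: 157.6306 km
F: 30.5530 km
G: 24.0738 km
H: 138.6041 km
I: 179.5191 km
J: 37.5779 km
K: 50.0263 km
L: 44.3131 km
M: 101.3046 km
Minimum: G at 24.0738 km.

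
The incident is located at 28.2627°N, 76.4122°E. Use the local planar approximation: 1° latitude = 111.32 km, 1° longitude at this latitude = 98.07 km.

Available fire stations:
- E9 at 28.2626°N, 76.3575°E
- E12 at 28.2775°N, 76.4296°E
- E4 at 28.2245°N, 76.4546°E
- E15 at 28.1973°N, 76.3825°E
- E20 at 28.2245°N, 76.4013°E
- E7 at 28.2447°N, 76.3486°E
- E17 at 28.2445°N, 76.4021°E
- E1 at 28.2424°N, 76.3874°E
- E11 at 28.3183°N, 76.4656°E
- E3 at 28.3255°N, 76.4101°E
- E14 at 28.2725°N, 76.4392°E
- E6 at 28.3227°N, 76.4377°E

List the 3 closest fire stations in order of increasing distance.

Distances from 28.2627°N, 76.4122°E:
E9: √((-0.0001·111.32)² + (-0.0547·98.07)²) = √(0.000124 + 28.777098) = 5.3644 km
E12: √((0.0148·111.32)² + (0.0174·98.07)²) = √(2.714375 + 2.911862) = 2.3720 km
E4: √((-0.0382·111.32)² + (0.0424·98.07)²) = √(18.083110 + 17.290361) = 5.9476 km
E15: √((-0.0654·111.32)² + (-0.0297·98.07)²) = √(53.003176 + 8.483699) = 7.8414 km
E20: √((-0.0382·111.32)² + (-0.0109·98.07)²) = √(18.083110 + 1.142682) = 4.3847 km
E7: √((-0.0180·111.32)² + (-0.0636·98.07)²) = √(4.015054 + 38.903313) = 6.5512 km
E17: √((-0.0182·111.32)² + (-0.0101·98.07)²) = √(4.104773 + 0.981104) = 2.2552 km
E1: √((-0.0203·111.32)² + (-0.0248·98.07)²) = √(5.106678 + 5.915286) = 3.3199 km
E11: √((0.0556·111.32)² + (0.0534·98.07)²) = √(38.308573 + 27.425520) = 8.1077 km
E3: √((0.0628·111.32)² + (-0.0021·98.07)²) = √(48.872627 + 0.042414) = 6.9939 km
E14: √((0.0098·111.32)² + (0.0270·98.07)²) = √(1.190141 + 7.011321) = 2.8638 km
E6: √((0.0600·111.32)² + (0.0255·98.07)²) = √(44.611713 + 6.253926) = 7.1320 km
Sorted: E17 (2.2552 km) < E12 (2.3720 km) < E14 (2.8638 km) < E1 (3.3199 km) < E20 (4.3847 km) < …

E17, E12, E14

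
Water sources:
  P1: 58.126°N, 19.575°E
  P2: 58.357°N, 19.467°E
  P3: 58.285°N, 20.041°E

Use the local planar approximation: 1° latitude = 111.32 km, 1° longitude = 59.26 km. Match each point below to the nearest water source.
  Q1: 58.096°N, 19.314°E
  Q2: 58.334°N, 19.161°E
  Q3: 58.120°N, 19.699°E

Q1 at 58.096°N, 19.314°E:
  P1: 15.823 km
  P2: 30.436 km
  P3: 47.945 km
  → nearest: P1 (15.823 km)
Q2 at 58.334°N, 19.161°E:
  P1: 33.735 km
  P2: 18.313 km
  P3: 52.433 km
  → nearest: P2 (18.313 km)
Q3 at 58.120°N, 19.699°E:
  P1: 7.379 km
  P2: 29.750 km
  P3: 27.352 km
  → nearest: P1 (7.379 km)

Q1→P1; Q2→P2; Q3→P1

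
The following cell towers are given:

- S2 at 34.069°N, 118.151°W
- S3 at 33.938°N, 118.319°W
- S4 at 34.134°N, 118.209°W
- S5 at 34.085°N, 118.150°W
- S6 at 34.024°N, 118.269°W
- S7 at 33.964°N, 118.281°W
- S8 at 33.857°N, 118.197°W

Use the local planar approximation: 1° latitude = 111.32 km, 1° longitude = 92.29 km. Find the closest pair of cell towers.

Pairwise distances:
S2–S5: 1.784 km
S3–S7: 4.547 km
S6–S7: 6.770 km
S4–S5: 7.707 km
S2–S4: 9.001 km
S3–S6: 10.628 km
S2–S6: 11.987 km
S5–S6: 12.912 km
S4–S6: 13.439 km
S7–S8: 14.212 km
S3–S8: 14.425 km
S2–S7: 16.750 km
S5–S7: 18.100 km
S6–S8: 19.742 km
S4–S7: 20.057 km
S2–S3: 21.285 km
S3–S5: 22.606 km
S2–S8: 23.979 km
S3–S4: 24.065 km
S5–S8: 25.749 km
S4–S8: 30.856 km
Closest pair: S2–S5 at 1.784 km.

S2 and S5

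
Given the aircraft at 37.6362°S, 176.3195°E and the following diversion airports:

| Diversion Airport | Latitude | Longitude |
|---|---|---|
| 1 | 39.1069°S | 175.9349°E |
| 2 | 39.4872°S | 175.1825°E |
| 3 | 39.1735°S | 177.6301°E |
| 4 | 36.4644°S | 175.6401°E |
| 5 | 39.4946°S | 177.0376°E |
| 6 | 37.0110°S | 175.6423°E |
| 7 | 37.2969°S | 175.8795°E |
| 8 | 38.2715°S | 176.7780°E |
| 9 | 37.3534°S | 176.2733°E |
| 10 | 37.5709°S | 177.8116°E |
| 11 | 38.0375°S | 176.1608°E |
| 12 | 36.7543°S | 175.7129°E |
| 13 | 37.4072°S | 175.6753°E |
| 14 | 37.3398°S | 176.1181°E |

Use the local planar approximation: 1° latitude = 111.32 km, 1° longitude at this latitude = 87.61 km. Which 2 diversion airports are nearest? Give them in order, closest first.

Distances from 37.6362°S, 176.3195°E:
1: √((-1.4707·111.32)² + (-0.3846·87.61)²) = √(26803.689613 + 1135.339951) = 167.1497 km
2: √((-1.8510·111.32)² + (-1.1370·87.61)²) = √(42457.970683 + 9922.664102) = 228.8682 km
3: √((-1.5373·111.32)² + (1.3106·87.61)²) = √(29286.242198 + 13184.014983) = 206.0831 km
4: √((1.1718·111.32)² + (-0.6794·87.61)²) = √(17015.839586 + 3542.896340) = 143.3832 km
5: √((-1.8584·111.32)² + (0.7181·87.61)²) = √(42798.129539 + 3958.012980) = 216.2317 km
6: √((0.6252·111.32)² + (-0.6772·87.61)²) = √(4843.779156 + 3519.988621) = 91.4536 km
7: √((0.3393·111.32)² + (-0.4400·87.61)²) = √(1426.639074 + 1485.979143) = 53.9687 km
8: √((-0.6353·111.32)² + (0.4585·87.61)²) = √(5001.544141 + 1613.563424) = 81.3333 km
9: √((0.2828·111.32)² + (-0.0462·87.61)²) = √(991.071998 + 16.382920) = 31.7404 km
10: √((0.0653·111.32)² + (1.4921·87.61)²) = √(52.841210 + 17088.471617) = 130.9248 km
11: √((-0.4013·111.32)² + (-0.1587·87.61)²) = √(1995.651555 + 193.313068) = 46.7864 km
12: √((0.8819·111.32)² + (-0.6066·87.61)²) = √(9637.959134 + 2824.308757) = 111.6345 km
13: √((0.2290·111.32)² + (-0.6442·87.61)²) = √(649.856340 + 3185.288705) = 61.9285 km
14: √((0.2964·111.32)² + (-0.2014·87.61)²) = √(1088.686391 + 311.333815) = 37.4168 km
Sorted: 9 (31.7404 km) < 14 (37.4168 km) < 11 (46.7864 km) < 7 (53.9687 km) < …

9, 14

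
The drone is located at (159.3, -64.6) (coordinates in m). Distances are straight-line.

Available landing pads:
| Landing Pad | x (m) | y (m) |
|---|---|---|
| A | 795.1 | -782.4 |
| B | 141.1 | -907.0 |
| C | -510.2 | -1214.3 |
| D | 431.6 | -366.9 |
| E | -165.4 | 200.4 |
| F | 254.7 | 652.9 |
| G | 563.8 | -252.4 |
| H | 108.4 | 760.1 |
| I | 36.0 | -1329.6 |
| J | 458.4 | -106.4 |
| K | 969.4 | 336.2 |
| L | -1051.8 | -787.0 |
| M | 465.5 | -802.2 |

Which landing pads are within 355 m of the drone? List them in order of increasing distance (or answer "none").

Distances from (159.3, -64.6):
A: 958.9 m
B: 842.6 m
C: 1330.4 m
D: 406.9 m
E: 419.1 m
F: 723.8 m
G: 446.0 m
H: 826.3 m
I: 1271.0 m
J: 302.0 m
K: 903.8 m
L: 1410.2 m
M: 798.6 m
Threshold 355 m: J (302.0 m) is within range.

J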